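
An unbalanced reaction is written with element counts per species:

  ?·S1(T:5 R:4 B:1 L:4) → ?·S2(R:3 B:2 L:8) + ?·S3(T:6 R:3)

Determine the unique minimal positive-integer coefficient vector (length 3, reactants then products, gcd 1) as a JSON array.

Coefficients: [6, 3, 5]

T: 6·5 = 30 | 3·0+5·6 = 30
R: 6·4 = 24 | 3·3+5·3 = 24
B: 6·1 = 6 | 3·2+5·0 = 6
L: 6·4 = 24 | 3·8+5·0 = 24
gcd(6,3,5) = 1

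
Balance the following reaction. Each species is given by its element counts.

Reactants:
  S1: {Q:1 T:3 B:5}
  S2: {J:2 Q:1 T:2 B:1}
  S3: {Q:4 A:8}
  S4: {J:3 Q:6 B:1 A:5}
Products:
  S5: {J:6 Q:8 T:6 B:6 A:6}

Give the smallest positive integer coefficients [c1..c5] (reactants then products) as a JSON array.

J: 2·0+6·2+1·0+2·3 = 18 | 3·6 = 18
Q: 2·1+6·1+1·4+2·6 = 24 | 3·8 = 24
T: 2·3+6·2+1·0+2·0 = 18 | 3·6 = 18
B: 2·5+6·1+1·0+2·1 = 18 | 3·6 = 18
A: 2·0+6·0+1·8+2·5 = 18 | 3·6 = 18
gcd(2,6,1,2,3) = 1

Coefficients: [2, 6, 1, 2, 3]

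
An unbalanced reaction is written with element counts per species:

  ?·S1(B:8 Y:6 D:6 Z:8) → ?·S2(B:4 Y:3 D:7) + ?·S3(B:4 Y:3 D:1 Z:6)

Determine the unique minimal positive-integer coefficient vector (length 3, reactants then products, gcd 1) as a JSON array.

B: 3·8 = 24 | 2·4+4·4 = 24
Y: 3·6 = 18 | 2·3+4·3 = 18
D: 3·6 = 18 | 2·7+4·1 = 18
Z: 3·8 = 24 | 2·0+4·6 = 24
gcd(3,2,4) = 1

Coefficients: [3, 2, 4]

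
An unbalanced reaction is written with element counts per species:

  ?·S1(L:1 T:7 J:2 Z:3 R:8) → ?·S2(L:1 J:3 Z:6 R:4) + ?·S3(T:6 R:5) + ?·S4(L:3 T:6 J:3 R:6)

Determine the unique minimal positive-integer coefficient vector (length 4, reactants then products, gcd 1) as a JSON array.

Coefficients: [6, 3, 6, 1]

L: 6·1 = 6 | 3·1+6·0+1·3 = 6
T: 6·7 = 42 | 3·0+6·6+1·6 = 42
J: 6·2 = 12 | 3·3+6·0+1·3 = 12
Z: 6·3 = 18 | 3·6+6·0+1·0 = 18
R: 6·8 = 48 | 3·4+6·5+1·6 = 48
gcd(6,3,6,1) = 1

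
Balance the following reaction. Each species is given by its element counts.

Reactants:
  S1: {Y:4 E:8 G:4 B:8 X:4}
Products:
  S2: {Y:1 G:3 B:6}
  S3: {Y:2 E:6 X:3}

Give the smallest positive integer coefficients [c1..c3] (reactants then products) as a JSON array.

Y: 3·4 = 12 | 4·1+4·2 = 12
E: 3·8 = 24 | 4·0+4·6 = 24
G: 3·4 = 12 | 4·3+4·0 = 12
B: 3·8 = 24 | 4·6+4·0 = 24
X: 3·4 = 12 | 4·0+4·3 = 12
gcd(3,4,4) = 1

Coefficients: [3, 4, 4]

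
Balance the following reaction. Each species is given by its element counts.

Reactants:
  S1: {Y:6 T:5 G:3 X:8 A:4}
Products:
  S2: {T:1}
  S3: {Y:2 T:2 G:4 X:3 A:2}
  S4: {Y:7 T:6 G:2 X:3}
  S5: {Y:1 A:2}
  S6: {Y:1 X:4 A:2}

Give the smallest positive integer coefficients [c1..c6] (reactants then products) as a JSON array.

Y: 4·6 = 24 | 4·0+2·2+2·7+1·1+5·1 = 24
T: 4·5 = 20 | 4·1+2·2+2·6+1·0+5·0 = 20
G: 4·3 = 12 | 4·0+2·4+2·2+1·0+5·0 = 12
X: 4·8 = 32 | 4·0+2·3+2·3+1·0+5·4 = 32
A: 4·4 = 16 | 4·0+2·2+2·0+1·2+5·2 = 16
gcd(4,4,2,2,1,5) = 1

Coefficients: [4, 4, 2, 2, 1, 5]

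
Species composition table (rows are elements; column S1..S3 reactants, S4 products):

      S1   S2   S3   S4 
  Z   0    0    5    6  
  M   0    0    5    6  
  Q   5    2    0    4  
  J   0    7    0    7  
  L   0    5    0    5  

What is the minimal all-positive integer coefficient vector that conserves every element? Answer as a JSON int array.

Coefficients: [2, 5, 6, 5]

Z: 2·0+5·0+6·5 = 30 | 5·6 = 30
M: 2·0+5·0+6·5 = 30 | 5·6 = 30
Q: 2·5+5·2+6·0 = 20 | 5·4 = 20
J: 2·0+5·7+6·0 = 35 | 5·7 = 35
L: 2·0+5·5+6·0 = 25 | 5·5 = 25
gcd(2,5,6,5) = 1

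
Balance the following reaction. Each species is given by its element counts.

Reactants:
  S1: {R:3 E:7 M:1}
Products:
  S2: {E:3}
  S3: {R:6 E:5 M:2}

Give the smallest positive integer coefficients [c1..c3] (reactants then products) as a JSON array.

R: 2·3 = 6 | 3·0+1·6 = 6
E: 2·7 = 14 | 3·3+1·5 = 14
M: 2·1 = 2 | 3·0+1·2 = 2
gcd(2,3,1) = 1

Coefficients: [2, 3, 1]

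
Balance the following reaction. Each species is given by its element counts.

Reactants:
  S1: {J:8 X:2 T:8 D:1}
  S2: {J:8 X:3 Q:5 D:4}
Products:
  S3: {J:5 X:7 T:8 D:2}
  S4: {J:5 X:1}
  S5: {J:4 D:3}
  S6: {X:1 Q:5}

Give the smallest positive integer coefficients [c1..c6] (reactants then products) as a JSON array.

Coefficients: [1, 4, 1, 3, 5, 4]

J: 1·8+4·8 = 40 | 1·5+3·5+5·4+4·0 = 40
X: 1·2+4·3 = 14 | 1·7+3·1+5·0+4·1 = 14
Q: 1·0+4·5 = 20 | 1·0+3·0+5·0+4·5 = 20
T: 1·8+4·0 = 8 | 1·8+3·0+5·0+4·0 = 8
D: 1·1+4·4 = 17 | 1·2+3·0+5·3+4·0 = 17
gcd(1,4,1,3,5,4) = 1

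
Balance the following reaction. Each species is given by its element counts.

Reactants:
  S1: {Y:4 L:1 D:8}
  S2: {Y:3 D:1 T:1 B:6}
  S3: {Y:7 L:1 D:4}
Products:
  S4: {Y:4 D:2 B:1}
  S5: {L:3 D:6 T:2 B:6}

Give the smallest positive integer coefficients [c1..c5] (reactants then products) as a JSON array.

Y: 1·4+2·3+2·7 = 24 | 6·4+1·0 = 24
L: 1·1+2·0+2·1 = 3 | 6·0+1·3 = 3
D: 1·8+2·1+2·4 = 18 | 6·2+1·6 = 18
T: 1·0+2·1+2·0 = 2 | 6·0+1·2 = 2
B: 1·0+2·6+2·0 = 12 | 6·1+1·6 = 12
gcd(1,2,2,6,1) = 1

Coefficients: [1, 2, 2, 6, 1]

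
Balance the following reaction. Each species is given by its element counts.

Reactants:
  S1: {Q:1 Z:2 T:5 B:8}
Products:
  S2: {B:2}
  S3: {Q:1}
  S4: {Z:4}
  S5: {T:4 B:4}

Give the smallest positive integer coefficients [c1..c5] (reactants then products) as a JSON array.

Coefficients: [4, 6, 4, 2, 5]

Q: 4·1 = 4 | 6·0+4·1+2·0+5·0 = 4
Z: 4·2 = 8 | 6·0+4·0+2·4+5·0 = 8
T: 4·5 = 20 | 6·0+4·0+2·0+5·4 = 20
B: 4·8 = 32 | 6·2+4·0+2·0+5·4 = 32
gcd(4,6,4,2,5) = 1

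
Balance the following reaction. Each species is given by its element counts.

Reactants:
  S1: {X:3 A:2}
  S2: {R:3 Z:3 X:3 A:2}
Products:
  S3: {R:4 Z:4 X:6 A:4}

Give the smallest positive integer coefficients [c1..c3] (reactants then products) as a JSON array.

Coefficients: [2, 4, 3]

R: 2·0+4·3 = 12 | 3·4 = 12
Z: 2·0+4·3 = 12 | 3·4 = 12
X: 2·3+4·3 = 18 | 3·6 = 18
A: 2·2+4·2 = 12 | 3·4 = 12
gcd(2,4,3) = 1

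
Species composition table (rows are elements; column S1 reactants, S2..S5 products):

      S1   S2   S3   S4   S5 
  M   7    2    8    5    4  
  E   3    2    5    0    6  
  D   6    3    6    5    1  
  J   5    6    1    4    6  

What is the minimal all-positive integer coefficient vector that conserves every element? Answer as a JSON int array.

Coefficients: [6, 1, 2, 4, 1]

M: 6·7 = 42 | 1·2+2·8+4·5+1·4 = 42
E: 6·3 = 18 | 1·2+2·5+4·0+1·6 = 18
D: 6·6 = 36 | 1·3+2·6+4·5+1·1 = 36
J: 6·5 = 30 | 1·6+2·1+4·4+1·6 = 30
gcd(6,1,2,4,1) = 1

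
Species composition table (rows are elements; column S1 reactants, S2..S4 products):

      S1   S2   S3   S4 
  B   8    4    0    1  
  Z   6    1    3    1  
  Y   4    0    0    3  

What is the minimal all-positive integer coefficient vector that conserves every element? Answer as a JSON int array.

B: 3·8 = 24 | 5·4+3·0+4·1 = 24
Z: 3·6 = 18 | 5·1+3·3+4·1 = 18
Y: 3·4 = 12 | 5·0+3·0+4·3 = 12
gcd(3,5,3,4) = 1

Coefficients: [3, 5, 3, 4]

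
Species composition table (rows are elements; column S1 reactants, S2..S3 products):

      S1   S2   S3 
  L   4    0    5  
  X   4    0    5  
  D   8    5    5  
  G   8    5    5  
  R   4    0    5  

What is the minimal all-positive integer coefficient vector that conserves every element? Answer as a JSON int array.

Coefficients: [5, 4, 4]

L: 5·4 = 20 | 4·0+4·5 = 20
X: 5·4 = 20 | 4·0+4·5 = 20
D: 5·8 = 40 | 4·5+4·5 = 40
G: 5·8 = 40 | 4·5+4·5 = 40
R: 5·4 = 20 | 4·0+4·5 = 20
gcd(5,4,4) = 1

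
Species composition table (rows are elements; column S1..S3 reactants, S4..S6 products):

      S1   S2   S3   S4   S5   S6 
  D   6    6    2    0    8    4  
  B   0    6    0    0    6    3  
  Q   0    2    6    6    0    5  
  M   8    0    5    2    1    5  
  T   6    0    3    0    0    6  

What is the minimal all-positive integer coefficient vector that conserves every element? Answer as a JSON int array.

D: 1·6+5·6+2·2 = 40 | 2·0+4·8+2·4 = 40
B: 1·0+5·6+2·0 = 30 | 2·0+4·6+2·3 = 30
Q: 1·0+5·2+2·6 = 22 | 2·6+4·0+2·5 = 22
M: 1·8+5·0+2·5 = 18 | 2·2+4·1+2·5 = 18
T: 1·6+5·0+2·3 = 12 | 2·0+4·0+2·6 = 12
gcd(1,5,2,2,4,2) = 1

Coefficients: [1, 5, 2, 2, 4, 2]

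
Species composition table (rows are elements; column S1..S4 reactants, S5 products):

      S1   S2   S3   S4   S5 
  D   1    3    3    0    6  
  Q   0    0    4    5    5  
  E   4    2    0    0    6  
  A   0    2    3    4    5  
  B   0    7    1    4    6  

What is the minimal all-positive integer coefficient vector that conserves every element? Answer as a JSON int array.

Coefficients: [6, 3, 5, 1, 5]

D: 6·1+3·3+5·3+1·0 = 30 | 5·6 = 30
Q: 6·0+3·0+5·4+1·5 = 25 | 5·5 = 25
E: 6·4+3·2+5·0+1·0 = 30 | 5·6 = 30
A: 6·0+3·2+5·3+1·4 = 25 | 5·5 = 25
B: 6·0+3·7+5·1+1·4 = 30 | 5·6 = 30
gcd(6,3,5,1,5) = 1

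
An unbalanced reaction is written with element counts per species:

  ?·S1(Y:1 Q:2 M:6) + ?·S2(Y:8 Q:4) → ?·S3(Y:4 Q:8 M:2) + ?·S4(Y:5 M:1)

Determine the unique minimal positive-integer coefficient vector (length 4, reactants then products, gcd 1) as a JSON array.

Coefficients: [2, 5, 3, 6]

Y: 2·1+5·8 = 42 | 3·4+6·5 = 42
Q: 2·2+5·4 = 24 | 3·8+6·0 = 24
M: 2·6+5·0 = 12 | 3·2+6·1 = 12
gcd(2,5,3,6) = 1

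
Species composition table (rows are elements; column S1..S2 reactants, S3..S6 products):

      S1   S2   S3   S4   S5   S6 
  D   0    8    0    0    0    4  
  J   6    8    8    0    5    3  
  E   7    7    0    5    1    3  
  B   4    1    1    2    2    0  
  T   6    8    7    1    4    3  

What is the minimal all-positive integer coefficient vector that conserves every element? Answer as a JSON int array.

D: 2·0+3·8 = 24 | 1·0+3·0+2·0+6·4 = 24
J: 2·6+3·8 = 36 | 1·8+3·0+2·5+6·3 = 36
E: 2·7+3·7 = 35 | 1·0+3·5+2·1+6·3 = 35
B: 2·4+3·1 = 11 | 1·1+3·2+2·2+6·0 = 11
T: 2·6+3·8 = 36 | 1·7+3·1+2·4+6·3 = 36
gcd(2,3,1,3,2,6) = 1

Coefficients: [2, 3, 1, 3, 2, 6]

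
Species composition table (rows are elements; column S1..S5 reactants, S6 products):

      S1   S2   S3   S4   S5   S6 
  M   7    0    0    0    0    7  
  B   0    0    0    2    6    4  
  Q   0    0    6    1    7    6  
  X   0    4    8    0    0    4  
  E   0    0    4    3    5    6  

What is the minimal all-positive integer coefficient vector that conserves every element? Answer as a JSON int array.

M: 5·7+1·0+2·0+4·0+2·0 = 35 | 5·7 = 35
B: 5·0+1·0+2·0+4·2+2·6 = 20 | 5·4 = 20
Q: 5·0+1·0+2·6+4·1+2·7 = 30 | 5·6 = 30
X: 5·0+1·4+2·8+4·0+2·0 = 20 | 5·4 = 20
E: 5·0+1·0+2·4+4·3+2·5 = 30 | 5·6 = 30
gcd(5,1,2,4,2,5) = 1

Coefficients: [5, 1, 2, 4, 2, 5]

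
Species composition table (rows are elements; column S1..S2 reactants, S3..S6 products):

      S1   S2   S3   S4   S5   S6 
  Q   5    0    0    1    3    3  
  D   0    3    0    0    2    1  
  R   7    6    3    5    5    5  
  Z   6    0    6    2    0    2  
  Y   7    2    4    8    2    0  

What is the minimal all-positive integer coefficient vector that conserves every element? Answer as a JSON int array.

Coefficients: [6, 5, 4, 3, 6, 3]

Q: 6·5+5·0 = 30 | 4·0+3·1+6·3+3·3 = 30
D: 6·0+5·3 = 15 | 4·0+3·0+6·2+3·1 = 15
R: 6·7+5·6 = 72 | 4·3+3·5+6·5+3·5 = 72
Z: 6·6+5·0 = 36 | 4·6+3·2+6·0+3·2 = 36
Y: 6·7+5·2 = 52 | 4·4+3·8+6·2+3·0 = 52
gcd(6,5,4,3,6,3) = 1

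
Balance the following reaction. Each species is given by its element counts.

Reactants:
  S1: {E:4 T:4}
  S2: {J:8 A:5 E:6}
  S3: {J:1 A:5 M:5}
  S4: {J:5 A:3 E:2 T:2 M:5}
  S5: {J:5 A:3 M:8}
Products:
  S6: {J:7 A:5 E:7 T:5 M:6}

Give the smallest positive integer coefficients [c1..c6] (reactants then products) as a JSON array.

J: 6·0+2·8+1·1+3·5+2·5 = 42 | 6·7 = 42
A: 6·0+2·5+1·5+3·3+2·3 = 30 | 6·5 = 30
E: 6·4+2·6+1·0+3·2+2·0 = 42 | 6·7 = 42
T: 6·4+2·0+1·0+3·2+2·0 = 30 | 6·5 = 30
M: 6·0+2·0+1·5+3·5+2·8 = 36 | 6·6 = 36
gcd(6,2,1,3,2,6) = 1

Coefficients: [6, 2, 1, 3, 2, 6]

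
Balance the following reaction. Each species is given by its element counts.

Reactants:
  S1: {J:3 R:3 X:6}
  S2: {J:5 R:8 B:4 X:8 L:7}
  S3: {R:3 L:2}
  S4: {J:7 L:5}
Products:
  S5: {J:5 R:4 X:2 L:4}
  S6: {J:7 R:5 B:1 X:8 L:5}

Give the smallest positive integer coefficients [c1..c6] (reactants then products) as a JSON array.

Coefficients: [6, 1, 6, 5, 6, 4]

J: 6·3+1·5+6·0+5·7 = 58 | 6·5+4·7 = 58
R: 6·3+1·8+6·3+5·0 = 44 | 6·4+4·5 = 44
B: 6·0+1·4+6·0+5·0 = 4 | 6·0+4·1 = 4
X: 6·6+1·8+6·0+5·0 = 44 | 6·2+4·8 = 44
L: 6·0+1·7+6·2+5·5 = 44 | 6·4+4·5 = 44
gcd(6,1,6,5,6,4) = 1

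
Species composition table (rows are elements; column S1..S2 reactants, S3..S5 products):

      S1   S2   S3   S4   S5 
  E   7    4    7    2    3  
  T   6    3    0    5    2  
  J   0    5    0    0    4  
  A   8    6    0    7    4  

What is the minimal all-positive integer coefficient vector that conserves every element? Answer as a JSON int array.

E: 3·7+4·4 = 37 | 2·7+4·2+5·3 = 37
T: 3·6+4·3 = 30 | 2·0+4·5+5·2 = 30
J: 3·0+4·5 = 20 | 2·0+4·0+5·4 = 20
A: 3·8+4·6 = 48 | 2·0+4·7+5·4 = 48
gcd(3,4,2,4,5) = 1

Coefficients: [3, 4, 2, 4, 5]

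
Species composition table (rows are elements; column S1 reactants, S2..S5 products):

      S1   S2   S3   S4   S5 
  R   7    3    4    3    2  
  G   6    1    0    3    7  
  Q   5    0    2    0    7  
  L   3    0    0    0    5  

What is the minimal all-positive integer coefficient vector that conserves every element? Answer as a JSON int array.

Coefficients: [5, 6, 2, 1, 3]

R: 5·7 = 35 | 6·3+2·4+1·3+3·2 = 35
G: 5·6 = 30 | 6·1+2·0+1·3+3·7 = 30
Q: 5·5 = 25 | 6·0+2·2+1·0+3·7 = 25
L: 5·3 = 15 | 6·0+2·0+1·0+3·5 = 15
gcd(5,6,2,1,3) = 1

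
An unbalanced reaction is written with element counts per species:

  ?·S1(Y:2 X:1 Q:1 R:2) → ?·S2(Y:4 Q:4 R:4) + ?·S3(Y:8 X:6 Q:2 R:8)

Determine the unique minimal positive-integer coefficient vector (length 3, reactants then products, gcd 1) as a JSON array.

Coefficients: [6, 1, 1]

Y: 6·2 = 12 | 1·4+1·8 = 12
X: 6·1 = 6 | 1·0+1·6 = 6
Q: 6·1 = 6 | 1·4+1·2 = 6
R: 6·2 = 12 | 1·4+1·8 = 12
gcd(6,1,1) = 1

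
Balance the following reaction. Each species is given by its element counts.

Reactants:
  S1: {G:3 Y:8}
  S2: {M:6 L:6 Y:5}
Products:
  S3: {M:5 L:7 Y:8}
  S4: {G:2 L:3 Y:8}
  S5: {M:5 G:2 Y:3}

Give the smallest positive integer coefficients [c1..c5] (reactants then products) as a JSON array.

M: 4·0+5·6 = 30 | 3·5+3·0+3·5 = 30
G: 4·3+5·0 = 12 | 3·0+3·2+3·2 = 12
L: 4·0+5·6 = 30 | 3·7+3·3+3·0 = 30
Y: 4·8+5·5 = 57 | 3·8+3·8+3·3 = 57
gcd(4,5,3,3,3) = 1

Coefficients: [4, 5, 3, 3, 3]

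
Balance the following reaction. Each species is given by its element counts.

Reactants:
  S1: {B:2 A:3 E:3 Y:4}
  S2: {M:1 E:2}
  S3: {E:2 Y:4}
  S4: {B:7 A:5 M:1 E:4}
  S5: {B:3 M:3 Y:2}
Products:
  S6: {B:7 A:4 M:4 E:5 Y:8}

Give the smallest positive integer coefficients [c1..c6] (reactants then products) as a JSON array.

B: 5·2+1·0+2·0+1·7+6·3 = 35 | 5·7 = 35
A: 5·3+1·0+2·0+1·5+6·0 = 20 | 5·4 = 20
M: 5·0+1·1+2·0+1·1+6·3 = 20 | 5·4 = 20
E: 5·3+1·2+2·2+1·4+6·0 = 25 | 5·5 = 25
Y: 5·4+1·0+2·4+1·0+6·2 = 40 | 5·8 = 40
gcd(5,1,2,1,6,5) = 1

Coefficients: [5, 1, 2, 1, 6, 5]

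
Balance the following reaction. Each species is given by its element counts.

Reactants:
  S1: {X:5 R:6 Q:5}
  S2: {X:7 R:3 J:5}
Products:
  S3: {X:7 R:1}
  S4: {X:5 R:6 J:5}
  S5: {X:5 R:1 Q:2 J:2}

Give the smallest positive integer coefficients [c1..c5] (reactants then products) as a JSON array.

Coefficients: [2, 6, 1, 4, 5]

X: 2·5+6·7 = 52 | 1·7+4·5+5·5 = 52
R: 2·6+6·3 = 30 | 1·1+4·6+5·1 = 30
Q: 2·5+6·0 = 10 | 1·0+4·0+5·2 = 10
J: 2·0+6·5 = 30 | 1·0+4·5+5·2 = 30
gcd(2,6,1,4,5) = 1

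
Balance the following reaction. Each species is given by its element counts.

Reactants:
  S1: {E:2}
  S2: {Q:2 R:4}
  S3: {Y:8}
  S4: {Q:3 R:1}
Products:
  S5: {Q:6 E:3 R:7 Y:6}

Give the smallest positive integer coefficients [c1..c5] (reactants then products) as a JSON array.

Coefficients: [6, 6, 3, 4, 4]

Q: 6·0+6·2+3·0+4·3 = 24 | 4·6 = 24
E: 6·2+6·0+3·0+4·0 = 12 | 4·3 = 12
R: 6·0+6·4+3·0+4·1 = 28 | 4·7 = 28
Y: 6·0+6·0+3·8+4·0 = 24 | 4·6 = 24
gcd(6,6,3,4,4) = 1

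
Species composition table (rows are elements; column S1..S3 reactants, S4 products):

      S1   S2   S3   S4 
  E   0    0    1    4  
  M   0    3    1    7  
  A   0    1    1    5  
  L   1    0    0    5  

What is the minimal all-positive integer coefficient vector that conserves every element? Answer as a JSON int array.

E: 5·0+1·0+4·1 = 4 | 1·4 = 4
M: 5·0+1·3+4·1 = 7 | 1·7 = 7
A: 5·0+1·1+4·1 = 5 | 1·5 = 5
L: 5·1+1·0+4·0 = 5 | 1·5 = 5
gcd(5,1,4,1) = 1

Coefficients: [5, 1, 4, 1]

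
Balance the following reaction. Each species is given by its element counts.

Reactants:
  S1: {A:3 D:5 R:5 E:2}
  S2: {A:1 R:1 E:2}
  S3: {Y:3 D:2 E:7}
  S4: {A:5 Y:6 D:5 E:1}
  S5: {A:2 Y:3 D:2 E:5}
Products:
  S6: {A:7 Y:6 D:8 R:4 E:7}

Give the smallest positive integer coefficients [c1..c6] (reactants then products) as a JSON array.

A: 4·3+4·1+1·0+4·5+3·2 = 42 | 6·7 = 42
Y: 4·0+4·0+1·3+4·6+3·3 = 36 | 6·6 = 36
D: 4·5+4·0+1·2+4·5+3·2 = 48 | 6·8 = 48
R: 4·5+4·1+1·0+4·0+3·0 = 24 | 6·4 = 24
E: 4·2+4·2+1·7+4·1+3·5 = 42 | 6·7 = 42
gcd(4,4,1,4,3,6) = 1

Coefficients: [4, 4, 1, 4, 3, 6]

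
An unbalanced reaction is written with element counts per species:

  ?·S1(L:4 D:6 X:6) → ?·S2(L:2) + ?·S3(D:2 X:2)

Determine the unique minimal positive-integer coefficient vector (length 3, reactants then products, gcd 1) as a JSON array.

Coefficients: [1, 2, 3]

L: 1·4 = 4 | 2·2+3·0 = 4
D: 1·6 = 6 | 2·0+3·2 = 6
X: 1·6 = 6 | 2·0+3·2 = 6
gcd(1,2,3) = 1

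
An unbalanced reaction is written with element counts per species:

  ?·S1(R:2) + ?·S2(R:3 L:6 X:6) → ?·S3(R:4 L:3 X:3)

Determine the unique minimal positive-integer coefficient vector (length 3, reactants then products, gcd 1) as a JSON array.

R: 5·2+2·3 = 16 | 4·4 = 16
L: 5·0+2·6 = 12 | 4·3 = 12
X: 5·0+2·6 = 12 | 4·3 = 12
gcd(5,2,4) = 1

Coefficients: [5, 2, 4]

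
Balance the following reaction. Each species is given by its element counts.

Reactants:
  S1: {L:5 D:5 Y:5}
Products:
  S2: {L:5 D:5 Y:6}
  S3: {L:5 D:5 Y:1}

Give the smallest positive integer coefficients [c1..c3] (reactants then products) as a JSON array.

L: 5·5 = 25 | 4·5+1·5 = 25
D: 5·5 = 25 | 4·5+1·5 = 25
Y: 5·5 = 25 | 4·6+1·1 = 25
gcd(5,4,1) = 1

Coefficients: [5, 4, 1]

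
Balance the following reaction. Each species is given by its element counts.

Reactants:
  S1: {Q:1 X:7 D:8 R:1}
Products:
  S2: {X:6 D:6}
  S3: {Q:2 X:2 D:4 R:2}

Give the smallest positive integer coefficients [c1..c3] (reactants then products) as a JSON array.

Q: 2·1 = 2 | 2·0+1·2 = 2
X: 2·7 = 14 | 2·6+1·2 = 14
D: 2·8 = 16 | 2·6+1·4 = 16
R: 2·1 = 2 | 2·0+1·2 = 2
gcd(2,2,1) = 1

Coefficients: [2, 2, 1]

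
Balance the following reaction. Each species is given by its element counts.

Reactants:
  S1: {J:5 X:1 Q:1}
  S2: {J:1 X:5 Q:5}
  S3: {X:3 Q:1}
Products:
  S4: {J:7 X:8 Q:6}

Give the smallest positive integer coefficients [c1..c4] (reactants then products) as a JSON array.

J: 5·5+3·1+4·0 = 28 | 4·7 = 28
X: 5·1+3·5+4·3 = 32 | 4·8 = 32
Q: 5·1+3·5+4·1 = 24 | 4·6 = 24
gcd(5,3,4,4) = 1

Coefficients: [5, 3, 4, 4]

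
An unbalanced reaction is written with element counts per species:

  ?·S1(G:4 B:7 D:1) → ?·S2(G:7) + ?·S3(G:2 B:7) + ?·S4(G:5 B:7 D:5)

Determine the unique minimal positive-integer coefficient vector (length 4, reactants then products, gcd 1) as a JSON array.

G: 5·4 = 20 | 1·7+4·2+1·5 = 20
B: 5·7 = 35 | 1·0+4·7+1·7 = 35
D: 5·1 = 5 | 1·0+4·0+1·5 = 5
gcd(5,1,4,1) = 1

Coefficients: [5, 1, 4, 1]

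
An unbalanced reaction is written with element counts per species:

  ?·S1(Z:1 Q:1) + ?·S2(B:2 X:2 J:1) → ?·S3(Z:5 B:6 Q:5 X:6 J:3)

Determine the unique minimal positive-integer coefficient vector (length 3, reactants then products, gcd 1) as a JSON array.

Z: 5·1+3·0 = 5 | 1·5 = 5
B: 5·0+3·2 = 6 | 1·6 = 6
Q: 5·1+3·0 = 5 | 1·5 = 5
X: 5·0+3·2 = 6 | 1·6 = 6
J: 5·0+3·1 = 3 | 1·3 = 3
gcd(5,3,1) = 1

Coefficients: [5, 3, 1]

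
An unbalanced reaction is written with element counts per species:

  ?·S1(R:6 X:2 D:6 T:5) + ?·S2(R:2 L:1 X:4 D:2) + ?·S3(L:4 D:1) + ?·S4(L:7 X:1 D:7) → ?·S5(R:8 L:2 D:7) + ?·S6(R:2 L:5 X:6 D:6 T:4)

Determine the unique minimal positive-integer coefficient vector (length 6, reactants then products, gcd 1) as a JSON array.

R: 4·6+5·2+3·0+2·0 = 34 | 3·8+5·2 = 34
L: 4·0+5·1+3·4+2·7 = 31 | 3·2+5·5 = 31
X: 4·2+5·4+3·0+2·1 = 30 | 3·0+5·6 = 30
D: 4·6+5·2+3·1+2·7 = 51 | 3·7+5·6 = 51
T: 4·5+5·0+3·0+2·0 = 20 | 3·0+5·4 = 20
gcd(4,5,3,2,3,5) = 1

Coefficients: [4, 5, 3, 2, 3, 5]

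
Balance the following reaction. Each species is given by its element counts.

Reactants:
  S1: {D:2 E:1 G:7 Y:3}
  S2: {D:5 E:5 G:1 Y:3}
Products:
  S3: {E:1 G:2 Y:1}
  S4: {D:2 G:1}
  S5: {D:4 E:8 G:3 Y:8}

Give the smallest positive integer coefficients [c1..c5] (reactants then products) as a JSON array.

Coefficients: [2, 2, 4, 5, 1]

D: 2·2+2·5 = 14 | 4·0+5·2+1·4 = 14
E: 2·1+2·5 = 12 | 4·1+5·0+1·8 = 12
G: 2·7+2·1 = 16 | 4·2+5·1+1·3 = 16
Y: 2·3+2·3 = 12 | 4·1+5·0+1·8 = 12
gcd(2,2,4,5,1) = 1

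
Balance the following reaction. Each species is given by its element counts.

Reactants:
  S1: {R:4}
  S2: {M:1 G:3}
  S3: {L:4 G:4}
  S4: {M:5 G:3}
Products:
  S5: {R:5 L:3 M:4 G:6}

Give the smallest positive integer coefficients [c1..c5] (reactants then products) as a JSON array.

R: 5·4+1·0+3·0+3·0 = 20 | 4·5 = 20
L: 5·0+1·0+3·4+3·0 = 12 | 4·3 = 12
M: 5·0+1·1+3·0+3·5 = 16 | 4·4 = 16
G: 5·0+1·3+3·4+3·3 = 24 | 4·6 = 24
gcd(5,1,3,3,4) = 1

Coefficients: [5, 1, 3, 3, 4]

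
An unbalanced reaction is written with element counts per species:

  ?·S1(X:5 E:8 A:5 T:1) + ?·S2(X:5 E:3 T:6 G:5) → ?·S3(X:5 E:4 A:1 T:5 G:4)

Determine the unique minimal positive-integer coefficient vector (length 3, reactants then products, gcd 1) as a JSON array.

X: 1·5+4·5 = 25 | 5·5 = 25
E: 1·8+4·3 = 20 | 5·4 = 20
A: 1·5+4·0 = 5 | 5·1 = 5
T: 1·1+4·6 = 25 | 5·5 = 25
G: 1·0+4·5 = 20 | 5·4 = 20
gcd(1,4,5) = 1

Coefficients: [1, 4, 5]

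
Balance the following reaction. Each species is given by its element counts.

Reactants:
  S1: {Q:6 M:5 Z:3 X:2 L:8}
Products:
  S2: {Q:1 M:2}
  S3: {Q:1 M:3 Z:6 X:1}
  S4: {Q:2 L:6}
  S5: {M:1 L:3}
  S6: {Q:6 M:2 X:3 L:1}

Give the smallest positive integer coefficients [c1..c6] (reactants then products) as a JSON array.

Coefficients: [6, 5, 3, 5, 5, 3]

Q: 6·6 = 36 | 5·1+3·1+5·2+5·0+3·6 = 36
M: 6·5 = 30 | 5·2+3·3+5·0+5·1+3·2 = 30
Z: 6·3 = 18 | 5·0+3·6+5·0+5·0+3·0 = 18
X: 6·2 = 12 | 5·0+3·1+5·0+5·0+3·3 = 12
L: 6·8 = 48 | 5·0+3·0+5·6+5·3+3·1 = 48
gcd(6,5,3,5,5,3) = 1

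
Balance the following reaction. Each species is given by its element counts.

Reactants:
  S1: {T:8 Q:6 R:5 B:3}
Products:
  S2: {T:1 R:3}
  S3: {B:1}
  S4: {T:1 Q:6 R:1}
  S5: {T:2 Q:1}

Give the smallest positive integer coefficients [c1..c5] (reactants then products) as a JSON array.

T: 2·8 = 16 | 3·1+6·0+1·1+6·2 = 16
Q: 2·6 = 12 | 3·0+6·0+1·6+6·1 = 12
R: 2·5 = 10 | 3·3+6·0+1·1+6·0 = 10
B: 2·3 = 6 | 3·0+6·1+1·0+6·0 = 6
gcd(2,3,6,1,6) = 1

Coefficients: [2, 3, 6, 1, 6]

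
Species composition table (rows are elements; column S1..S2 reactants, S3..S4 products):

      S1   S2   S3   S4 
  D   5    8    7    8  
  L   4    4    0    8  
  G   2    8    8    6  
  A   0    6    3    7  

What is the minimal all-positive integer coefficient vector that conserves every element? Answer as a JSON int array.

Coefficients: [1, 5, 3, 3]

D: 1·5+5·8 = 45 | 3·7+3·8 = 45
L: 1·4+5·4 = 24 | 3·0+3·8 = 24
G: 1·2+5·8 = 42 | 3·8+3·6 = 42
A: 1·0+5·6 = 30 | 3·3+3·7 = 30
gcd(1,5,3,3) = 1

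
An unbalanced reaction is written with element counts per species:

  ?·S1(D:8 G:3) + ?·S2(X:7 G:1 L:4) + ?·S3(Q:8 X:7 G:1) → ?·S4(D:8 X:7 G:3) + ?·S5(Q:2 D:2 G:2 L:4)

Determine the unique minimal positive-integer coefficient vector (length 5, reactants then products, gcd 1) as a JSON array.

Coefficients: [6, 4, 1, 5, 4]

Q: 6·0+4·0+1·8 = 8 | 5·0+4·2 = 8
D: 6·8+4·0+1·0 = 48 | 5·8+4·2 = 48
X: 6·0+4·7+1·7 = 35 | 5·7+4·0 = 35
G: 6·3+4·1+1·1 = 23 | 5·3+4·2 = 23
L: 6·0+4·4+1·0 = 16 | 5·0+4·4 = 16
gcd(6,4,1,5,4) = 1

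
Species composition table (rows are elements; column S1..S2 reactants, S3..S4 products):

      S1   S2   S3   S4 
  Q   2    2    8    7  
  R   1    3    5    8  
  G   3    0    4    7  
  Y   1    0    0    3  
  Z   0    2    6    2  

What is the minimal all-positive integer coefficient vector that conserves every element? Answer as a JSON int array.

Q: 6·2+5·2 = 22 | 1·8+2·7 = 22
R: 6·1+5·3 = 21 | 1·5+2·8 = 21
G: 6·3+5·0 = 18 | 1·4+2·7 = 18
Y: 6·1+5·0 = 6 | 1·0+2·3 = 6
Z: 6·0+5·2 = 10 | 1·6+2·2 = 10
gcd(6,5,1,2) = 1

Coefficients: [6, 5, 1, 2]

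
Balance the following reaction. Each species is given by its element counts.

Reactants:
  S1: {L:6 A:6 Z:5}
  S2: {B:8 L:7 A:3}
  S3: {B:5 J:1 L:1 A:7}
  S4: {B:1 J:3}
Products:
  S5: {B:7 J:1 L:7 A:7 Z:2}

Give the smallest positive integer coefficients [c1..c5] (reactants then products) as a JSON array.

Coefficients: [2, 3, 2, 1, 5]

B: 2·0+3·8+2·5+1·1 = 35 | 5·7 = 35
J: 2·0+3·0+2·1+1·3 = 5 | 5·1 = 5
L: 2·6+3·7+2·1+1·0 = 35 | 5·7 = 35
A: 2·6+3·3+2·7+1·0 = 35 | 5·7 = 35
Z: 2·5+3·0+2·0+1·0 = 10 | 5·2 = 10
gcd(2,3,2,1,5) = 1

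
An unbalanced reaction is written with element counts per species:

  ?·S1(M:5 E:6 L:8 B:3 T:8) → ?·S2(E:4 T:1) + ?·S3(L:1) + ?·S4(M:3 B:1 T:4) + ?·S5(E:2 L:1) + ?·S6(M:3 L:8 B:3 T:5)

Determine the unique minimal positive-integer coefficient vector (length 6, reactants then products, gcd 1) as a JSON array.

M: 3·5 = 15 | 2·0+3·0+3·3+5·0+2·3 = 15
E: 3·6 = 18 | 2·4+3·0+3·0+5·2+2·0 = 18
L: 3·8 = 24 | 2·0+3·1+3·0+5·1+2·8 = 24
B: 3·3 = 9 | 2·0+3·0+3·1+5·0+2·3 = 9
T: 3·8 = 24 | 2·1+3·0+3·4+5·0+2·5 = 24
gcd(3,2,3,3,5,2) = 1

Coefficients: [3, 2, 3, 3, 5, 2]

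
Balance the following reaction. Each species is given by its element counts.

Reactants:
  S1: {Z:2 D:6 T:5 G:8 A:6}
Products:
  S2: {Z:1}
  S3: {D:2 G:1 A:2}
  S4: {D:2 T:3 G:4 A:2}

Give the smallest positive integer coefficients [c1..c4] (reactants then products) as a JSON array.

Z: 3·2 = 6 | 6·1+4·0+5·0 = 6
D: 3·6 = 18 | 6·0+4·2+5·2 = 18
T: 3·5 = 15 | 6·0+4·0+5·3 = 15
G: 3·8 = 24 | 6·0+4·1+5·4 = 24
A: 3·6 = 18 | 6·0+4·2+5·2 = 18
gcd(3,6,4,5) = 1

Coefficients: [3, 6, 4, 5]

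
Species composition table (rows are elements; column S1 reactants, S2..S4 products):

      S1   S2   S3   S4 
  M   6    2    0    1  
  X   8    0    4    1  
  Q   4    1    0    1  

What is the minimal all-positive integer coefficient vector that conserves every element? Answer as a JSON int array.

Coefficients: [2, 4, 3, 4]

M: 2·6 = 12 | 4·2+3·0+4·1 = 12
X: 2·8 = 16 | 4·0+3·4+4·1 = 16
Q: 2·4 = 8 | 4·1+3·0+4·1 = 8
gcd(2,4,3,4) = 1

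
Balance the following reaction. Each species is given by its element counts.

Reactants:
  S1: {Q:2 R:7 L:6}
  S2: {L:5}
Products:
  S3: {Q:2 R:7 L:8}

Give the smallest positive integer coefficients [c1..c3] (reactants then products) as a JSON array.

Coefficients: [5, 2, 5]

Q: 5·2+2·0 = 10 | 5·2 = 10
R: 5·7+2·0 = 35 | 5·7 = 35
L: 5·6+2·5 = 40 | 5·8 = 40
gcd(5,2,5) = 1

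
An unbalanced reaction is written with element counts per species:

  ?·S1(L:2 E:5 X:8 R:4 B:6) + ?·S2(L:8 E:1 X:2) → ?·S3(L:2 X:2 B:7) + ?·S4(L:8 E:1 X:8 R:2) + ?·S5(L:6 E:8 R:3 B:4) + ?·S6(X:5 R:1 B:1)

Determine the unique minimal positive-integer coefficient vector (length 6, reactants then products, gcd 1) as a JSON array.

L: 6·2+5·8 = 52 | 2·2+3·8+4·6+6·0 = 52
E: 6·5+5·1 = 35 | 2·0+3·1+4·8+6·0 = 35
X: 6·8+5·2 = 58 | 2·2+3·8+4·0+6·5 = 58
R: 6·4+5·0 = 24 | 2·0+3·2+4·3+6·1 = 24
B: 6·6+5·0 = 36 | 2·7+3·0+4·4+6·1 = 36
gcd(6,5,2,3,4,6) = 1

Coefficients: [6, 5, 2, 3, 4, 6]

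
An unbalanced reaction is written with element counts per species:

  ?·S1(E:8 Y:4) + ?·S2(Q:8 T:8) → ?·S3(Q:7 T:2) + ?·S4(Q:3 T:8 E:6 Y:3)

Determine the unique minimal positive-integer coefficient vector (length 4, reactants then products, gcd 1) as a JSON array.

Coefficients: [3, 5, 4, 4]

Q: 3·0+5·8 = 40 | 4·7+4·3 = 40
T: 3·0+5·8 = 40 | 4·2+4·8 = 40
E: 3·8+5·0 = 24 | 4·0+4·6 = 24
Y: 3·4+5·0 = 12 | 4·0+4·3 = 12
gcd(3,5,4,4) = 1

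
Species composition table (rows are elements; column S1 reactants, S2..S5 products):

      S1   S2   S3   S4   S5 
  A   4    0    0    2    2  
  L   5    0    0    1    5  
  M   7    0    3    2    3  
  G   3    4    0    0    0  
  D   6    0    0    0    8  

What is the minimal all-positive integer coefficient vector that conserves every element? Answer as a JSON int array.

A: 4·4 = 16 | 3·0+3·0+5·2+3·2 = 16
L: 4·5 = 20 | 3·0+3·0+5·1+3·5 = 20
M: 4·7 = 28 | 3·0+3·3+5·2+3·3 = 28
G: 4·3 = 12 | 3·4+3·0+5·0+3·0 = 12
D: 4·6 = 24 | 3·0+3·0+5·0+3·8 = 24
gcd(4,3,3,5,3) = 1

Coefficients: [4, 3, 3, 5, 3]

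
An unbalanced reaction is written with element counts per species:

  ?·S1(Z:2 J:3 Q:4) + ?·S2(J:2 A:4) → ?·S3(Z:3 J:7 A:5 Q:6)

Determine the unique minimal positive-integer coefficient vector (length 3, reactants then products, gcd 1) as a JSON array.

Coefficients: [6, 5, 4]

Z: 6·2+5·0 = 12 | 4·3 = 12
J: 6·3+5·2 = 28 | 4·7 = 28
A: 6·0+5·4 = 20 | 4·5 = 20
Q: 6·4+5·0 = 24 | 4·6 = 24
gcd(6,5,4) = 1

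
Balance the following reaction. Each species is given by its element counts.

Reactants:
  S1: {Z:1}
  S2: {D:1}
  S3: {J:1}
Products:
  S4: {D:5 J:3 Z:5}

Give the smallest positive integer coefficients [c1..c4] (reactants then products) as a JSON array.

Coefficients: [5, 5, 3, 1]

D: 5·0+5·1+3·0 = 5 | 1·5 = 5
J: 5·0+5·0+3·1 = 3 | 1·3 = 3
Z: 5·1+5·0+3·0 = 5 | 1·5 = 5
gcd(5,5,3,1) = 1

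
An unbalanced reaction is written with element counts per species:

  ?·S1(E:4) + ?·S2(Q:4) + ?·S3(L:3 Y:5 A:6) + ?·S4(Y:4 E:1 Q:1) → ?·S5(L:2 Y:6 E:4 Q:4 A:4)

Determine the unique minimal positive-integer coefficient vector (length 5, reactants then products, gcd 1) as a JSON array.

Coefficients: [5, 5, 4, 4, 6]

L: 5·0+5·0+4·3+4·0 = 12 | 6·2 = 12
Y: 5·0+5·0+4·5+4·4 = 36 | 6·6 = 36
E: 5·4+5·0+4·0+4·1 = 24 | 6·4 = 24
Q: 5·0+5·4+4·0+4·1 = 24 | 6·4 = 24
A: 5·0+5·0+4·6+4·0 = 24 | 6·4 = 24
gcd(5,5,4,4,6) = 1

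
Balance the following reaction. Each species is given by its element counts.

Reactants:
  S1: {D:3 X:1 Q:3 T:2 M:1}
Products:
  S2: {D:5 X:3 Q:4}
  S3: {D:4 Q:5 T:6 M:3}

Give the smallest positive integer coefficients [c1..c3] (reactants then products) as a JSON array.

Coefficients: [3, 1, 1]

D: 3·3 = 9 | 1·5+1·4 = 9
X: 3·1 = 3 | 1·3+1·0 = 3
Q: 3·3 = 9 | 1·4+1·5 = 9
T: 3·2 = 6 | 1·0+1·6 = 6
M: 3·1 = 3 | 1·0+1·3 = 3
gcd(3,1,1) = 1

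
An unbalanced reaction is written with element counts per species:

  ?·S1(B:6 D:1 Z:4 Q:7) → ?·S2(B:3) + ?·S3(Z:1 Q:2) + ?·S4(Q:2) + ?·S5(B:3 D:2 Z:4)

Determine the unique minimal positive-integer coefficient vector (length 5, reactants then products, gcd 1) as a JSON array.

B: 2·6 = 12 | 3·3+4·0+3·0+1·3 = 12
D: 2·1 = 2 | 3·0+4·0+3·0+1·2 = 2
Z: 2·4 = 8 | 3·0+4·1+3·0+1·4 = 8
Q: 2·7 = 14 | 3·0+4·2+3·2+1·0 = 14
gcd(2,3,4,3,1) = 1

Coefficients: [2, 3, 4, 3, 1]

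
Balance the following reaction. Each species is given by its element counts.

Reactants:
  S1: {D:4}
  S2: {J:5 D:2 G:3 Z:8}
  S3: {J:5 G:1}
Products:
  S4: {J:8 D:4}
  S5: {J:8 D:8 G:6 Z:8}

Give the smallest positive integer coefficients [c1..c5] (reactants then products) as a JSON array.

Coefficients: [6, 2, 6, 3, 2]

J: 6·0+2·5+6·5 = 40 | 3·8+2·8 = 40
D: 6·4+2·2+6·0 = 28 | 3·4+2·8 = 28
G: 6·0+2·3+6·1 = 12 | 3·0+2·6 = 12
Z: 6·0+2·8+6·0 = 16 | 3·0+2·8 = 16
gcd(6,2,6,3,2) = 1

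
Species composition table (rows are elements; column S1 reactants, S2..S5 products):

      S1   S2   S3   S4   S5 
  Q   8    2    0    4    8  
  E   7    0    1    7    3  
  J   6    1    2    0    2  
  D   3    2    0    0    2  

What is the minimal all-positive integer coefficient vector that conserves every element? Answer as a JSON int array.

Q: 2·8 = 16 | 2·2+4·0+1·4+1·8 = 16
E: 2·7 = 14 | 2·0+4·1+1·7+1·3 = 14
J: 2·6 = 12 | 2·1+4·2+1·0+1·2 = 12
D: 2·3 = 6 | 2·2+4·0+1·0+1·2 = 6
gcd(2,2,4,1,1) = 1

Coefficients: [2, 2, 4, 1, 1]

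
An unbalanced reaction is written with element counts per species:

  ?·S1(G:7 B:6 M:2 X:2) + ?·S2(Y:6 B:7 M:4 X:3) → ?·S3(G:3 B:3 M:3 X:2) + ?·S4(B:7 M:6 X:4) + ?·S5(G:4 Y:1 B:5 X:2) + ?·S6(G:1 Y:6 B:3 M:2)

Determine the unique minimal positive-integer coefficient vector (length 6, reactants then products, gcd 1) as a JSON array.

G: 5·7+6·0 = 35 | 2·3+3·0+6·4+5·1 = 35
Y: 5·0+6·6 = 36 | 2·0+3·0+6·1+5·6 = 36
B: 5·6+6·7 = 72 | 2·3+3·7+6·5+5·3 = 72
M: 5·2+6·4 = 34 | 2·3+3·6+6·0+5·2 = 34
X: 5·2+6·3 = 28 | 2·2+3·4+6·2+5·0 = 28
gcd(5,6,2,3,6,5) = 1

Coefficients: [5, 6, 2, 3, 6, 5]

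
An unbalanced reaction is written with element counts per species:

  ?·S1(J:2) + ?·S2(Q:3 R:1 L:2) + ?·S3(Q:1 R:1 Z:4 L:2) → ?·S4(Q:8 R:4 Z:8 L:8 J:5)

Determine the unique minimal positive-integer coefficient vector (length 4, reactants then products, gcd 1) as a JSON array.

Coefficients: [5, 4, 4, 2]

Q: 5·0+4·3+4·1 = 16 | 2·8 = 16
R: 5·0+4·1+4·1 = 8 | 2·4 = 8
Z: 5·0+4·0+4·4 = 16 | 2·8 = 16
L: 5·0+4·2+4·2 = 16 | 2·8 = 16
J: 5·2+4·0+4·0 = 10 | 2·5 = 10
gcd(5,4,4,2) = 1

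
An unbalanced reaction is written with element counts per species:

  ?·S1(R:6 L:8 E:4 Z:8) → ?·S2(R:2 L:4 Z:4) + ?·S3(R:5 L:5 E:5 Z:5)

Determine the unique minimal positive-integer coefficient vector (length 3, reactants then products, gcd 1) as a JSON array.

Coefficients: [5, 5, 4]

R: 5·6 = 30 | 5·2+4·5 = 30
L: 5·8 = 40 | 5·4+4·5 = 40
E: 5·4 = 20 | 5·0+4·5 = 20
Z: 5·8 = 40 | 5·4+4·5 = 40
gcd(5,5,4) = 1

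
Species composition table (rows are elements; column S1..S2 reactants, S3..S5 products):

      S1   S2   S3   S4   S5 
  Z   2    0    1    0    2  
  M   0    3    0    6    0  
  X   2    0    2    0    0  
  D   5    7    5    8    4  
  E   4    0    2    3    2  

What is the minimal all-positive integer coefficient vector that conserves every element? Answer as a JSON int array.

Coefficients: [6, 4, 6, 2, 3]

Z: 6·2+4·0 = 12 | 6·1+2·0+3·2 = 12
M: 6·0+4·3 = 12 | 6·0+2·6+3·0 = 12
X: 6·2+4·0 = 12 | 6·2+2·0+3·0 = 12
D: 6·5+4·7 = 58 | 6·5+2·8+3·4 = 58
E: 6·4+4·0 = 24 | 6·2+2·3+3·2 = 24
gcd(6,4,6,2,3) = 1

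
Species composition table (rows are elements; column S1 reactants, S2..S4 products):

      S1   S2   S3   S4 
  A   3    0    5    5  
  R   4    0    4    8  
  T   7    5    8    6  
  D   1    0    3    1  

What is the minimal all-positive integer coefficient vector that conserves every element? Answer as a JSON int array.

A: 5·3 = 15 | 3·0+1·5+2·5 = 15
R: 5·4 = 20 | 3·0+1·4+2·8 = 20
T: 5·7 = 35 | 3·5+1·8+2·6 = 35
D: 5·1 = 5 | 3·0+1·3+2·1 = 5
gcd(5,3,1,2) = 1

Coefficients: [5, 3, 1, 2]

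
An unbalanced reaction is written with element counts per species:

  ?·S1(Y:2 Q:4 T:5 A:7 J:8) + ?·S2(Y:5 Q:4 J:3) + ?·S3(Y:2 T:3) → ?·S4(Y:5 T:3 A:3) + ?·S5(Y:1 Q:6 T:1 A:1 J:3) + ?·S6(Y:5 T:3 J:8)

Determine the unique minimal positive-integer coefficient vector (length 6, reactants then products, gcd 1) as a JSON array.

Y: 3·2+6·5+5·2 = 46 | 5·5+6·1+3·5 = 46
Q: 3·4+6·4+5·0 = 36 | 5·0+6·6+3·0 = 36
T: 3·5+6·0+5·3 = 30 | 5·3+6·1+3·3 = 30
A: 3·7+6·0+5·0 = 21 | 5·3+6·1+3·0 = 21
J: 3·8+6·3+5·0 = 42 | 5·0+6·3+3·8 = 42
gcd(3,6,5,5,6,3) = 1

Coefficients: [3, 6, 5, 5, 6, 3]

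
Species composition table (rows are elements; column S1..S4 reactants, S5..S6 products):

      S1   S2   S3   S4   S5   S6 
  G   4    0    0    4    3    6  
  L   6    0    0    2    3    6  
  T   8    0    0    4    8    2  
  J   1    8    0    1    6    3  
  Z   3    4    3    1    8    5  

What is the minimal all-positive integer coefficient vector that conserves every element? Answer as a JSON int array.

Coefficients: [3, 3, 6, 3, 4, 2]

G: 3·4+3·0+6·0+3·4 = 24 | 4·3+2·6 = 24
L: 3·6+3·0+6·0+3·2 = 24 | 4·3+2·6 = 24
T: 3·8+3·0+6·0+3·4 = 36 | 4·8+2·2 = 36
J: 3·1+3·8+6·0+3·1 = 30 | 4·6+2·3 = 30
Z: 3·3+3·4+6·3+3·1 = 42 | 4·8+2·5 = 42
gcd(3,3,6,3,4,2) = 1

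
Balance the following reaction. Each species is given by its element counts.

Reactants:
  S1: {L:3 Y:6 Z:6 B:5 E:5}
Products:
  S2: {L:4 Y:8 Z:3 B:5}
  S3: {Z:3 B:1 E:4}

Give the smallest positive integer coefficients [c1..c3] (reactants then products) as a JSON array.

L: 4·3 = 12 | 3·4+5·0 = 12
Y: 4·6 = 24 | 3·8+5·0 = 24
Z: 4·6 = 24 | 3·3+5·3 = 24
B: 4·5 = 20 | 3·5+5·1 = 20
E: 4·5 = 20 | 3·0+5·4 = 20
gcd(4,3,5) = 1

Coefficients: [4, 3, 5]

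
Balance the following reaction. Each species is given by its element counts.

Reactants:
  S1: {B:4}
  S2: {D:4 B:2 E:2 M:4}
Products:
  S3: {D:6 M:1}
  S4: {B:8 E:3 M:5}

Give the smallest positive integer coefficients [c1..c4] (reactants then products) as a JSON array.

D: 5·0+6·4 = 24 | 4·6+4·0 = 24
B: 5·4+6·2 = 32 | 4·0+4·8 = 32
E: 5·0+6·2 = 12 | 4·0+4·3 = 12
M: 5·0+6·4 = 24 | 4·1+4·5 = 24
gcd(5,6,4,4) = 1

Coefficients: [5, 6, 4, 4]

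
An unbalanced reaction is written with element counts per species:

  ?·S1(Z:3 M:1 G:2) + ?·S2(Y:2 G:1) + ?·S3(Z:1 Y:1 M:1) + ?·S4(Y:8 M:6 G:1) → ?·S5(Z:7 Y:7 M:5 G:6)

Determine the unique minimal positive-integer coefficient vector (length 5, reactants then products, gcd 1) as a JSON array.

Z: 6·3+5·0+3·1+1·0 = 21 | 3·7 = 21
Y: 6·0+5·2+3·1+1·8 = 21 | 3·7 = 21
M: 6·1+5·0+3·1+1·6 = 15 | 3·5 = 15
G: 6·2+5·1+3·0+1·1 = 18 | 3·6 = 18
gcd(6,5,3,1,3) = 1

Coefficients: [6, 5, 3, 1, 3]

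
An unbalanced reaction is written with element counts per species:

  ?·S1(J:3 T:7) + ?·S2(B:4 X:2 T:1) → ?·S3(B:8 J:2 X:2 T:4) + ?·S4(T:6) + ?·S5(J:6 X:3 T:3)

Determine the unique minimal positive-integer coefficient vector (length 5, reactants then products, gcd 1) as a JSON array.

Coefficients: [6, 6, 3, 5, 2]

B: 6·0+6·4 = 24 | 3·8+5·0+2·0 = 24
J: 6·3+6·0 = 18 | 3·2+5·0+2·6 = 18
X: 6·0+6·2 = 12 | 3·2+5·0+2·3 = 12
T: 6·7+6·1 = 48 | 3·4+5·6+2·3 = 48
gcd(6,6,3,5,2) = 1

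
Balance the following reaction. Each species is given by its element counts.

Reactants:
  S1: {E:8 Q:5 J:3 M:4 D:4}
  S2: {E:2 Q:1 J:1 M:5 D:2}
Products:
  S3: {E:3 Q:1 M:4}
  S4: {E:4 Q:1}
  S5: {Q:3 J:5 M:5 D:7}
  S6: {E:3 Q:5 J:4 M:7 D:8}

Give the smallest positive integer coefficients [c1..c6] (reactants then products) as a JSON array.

Coefficients: [3, 5, 5, 4, 2, 1]

E: 3·8+5·2 = 34 | 5·3+4·4+2·0+1·3 = 34
Q: 3·5+5·1 = 20 | 5·1+4·1+2·3+1·5 = 20
J: 3·3+5·1 = 14 | 5·0+4·0+2·5+1·4 = 14
M: 3·4+5·5 = 37 | 5·4+4·0+2·5+1·7 = 37
D: 3·4+5·2 = 22 | 5·0+4·0+2·7+1·8 = 22
gcd(3,5,5,4,2,1) = 1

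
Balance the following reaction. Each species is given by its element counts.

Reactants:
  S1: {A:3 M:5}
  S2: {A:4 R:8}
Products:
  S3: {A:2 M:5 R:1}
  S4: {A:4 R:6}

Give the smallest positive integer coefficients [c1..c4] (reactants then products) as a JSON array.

Coefficients: [4, 5, 4, 6]

A: 4·3+5·4 = 32 | 4·2+6·4 = 32
M: 4·5+5·0 = 20 | 4·5+6·0 = 20
R: 4·0+5·8 = 40 | 4·1+6·6 = 40
gcd(4,5,4,6) = 1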